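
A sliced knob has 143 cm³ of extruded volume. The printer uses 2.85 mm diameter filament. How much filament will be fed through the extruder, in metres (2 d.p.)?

Filament cross-section = π × (2.85/2)² = 6.3794 mm².
Length = 143 cm³ / 6.3794 mm² = 143000 / 6.3794 = 22415.9 mm = 22.42 m.

22.42 m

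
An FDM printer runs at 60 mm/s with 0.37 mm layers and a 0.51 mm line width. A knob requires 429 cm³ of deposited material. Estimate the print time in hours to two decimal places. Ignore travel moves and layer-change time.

10.53 hours

Bead cross-section = 0.37 × 0.51, so 0.1887 mm².
Total extruded path = 429000/0.1887 = 2273449.9 mm.
Extrusion time: 2273449.9 / 60 → 37890.8 s.
In the requested units: 37890.8 s = 10.53 hours.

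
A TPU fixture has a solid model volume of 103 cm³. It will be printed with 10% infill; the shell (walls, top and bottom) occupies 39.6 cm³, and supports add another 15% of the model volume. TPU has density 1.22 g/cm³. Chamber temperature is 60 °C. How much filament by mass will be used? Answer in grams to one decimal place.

74.9 g

Volume inside the shell: 103 − 39.6 → 63.4 cm³.
Infill volume = 0.10 × 63.4, so 6.34 cm³.
Support = 0.15 × 103, so 15.45 cm³.
Deposited volume: 39.6 + 6.34 + 15.45 → 61.39 cm³.
Mass = 61.39 × 1.22 = 74.8958 g.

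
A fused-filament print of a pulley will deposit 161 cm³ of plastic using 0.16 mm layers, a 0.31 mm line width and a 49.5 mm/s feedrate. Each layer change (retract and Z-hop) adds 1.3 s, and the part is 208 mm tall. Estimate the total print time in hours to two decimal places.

Bead cross-section: 0.16 × 0.31 → 0.0496 mm².
Toolpath length = 161 cm³ / 0.0496 mm² = 161000 / 0.0496 = 3245967.7 mm.
Print-move time = 3245967.7 / 49.5 = 65575.1 s.
Number of layers: 208 / 0.16 → 1300 (rounded up).
Z-hop total = 1300 × 1.3 = 1690 s.
Altogether 65575.1 + 1690 = 67265.1 s, i.e. 18.68 hours.

18.68 hours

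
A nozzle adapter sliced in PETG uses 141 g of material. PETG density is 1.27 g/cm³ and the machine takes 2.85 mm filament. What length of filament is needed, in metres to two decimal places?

17.40 m

Volume = 141 g / 1.27 g·cm⁻³ = 111.0236 cm³ = 111023.6 mm³.
A = π r² = π × 1.425² = 6.3794 mm².
L = V/A = 111023.6/6.3794 = 17403.45 mm → 17.40 m.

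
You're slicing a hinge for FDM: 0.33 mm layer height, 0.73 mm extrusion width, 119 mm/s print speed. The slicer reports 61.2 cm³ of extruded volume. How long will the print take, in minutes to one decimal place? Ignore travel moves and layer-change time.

35.6 minutes

Extrusion cross-section: 0.33 × 0.73 → 0.2409 mm².
Path length: 61200 mm³ / 0.2409 mm² → 254047.3 mm.
Extrusion time = 254047.3 / 119, so 2134.9 s.
In the requested units: 2134.9 s = 35.6 minutes.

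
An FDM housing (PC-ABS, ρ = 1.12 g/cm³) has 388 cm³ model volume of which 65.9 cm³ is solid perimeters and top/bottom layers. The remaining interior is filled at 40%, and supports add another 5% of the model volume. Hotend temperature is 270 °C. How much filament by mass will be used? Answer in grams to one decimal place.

Interior volume: 388 − 65.9 → 322.1 cm³.
Infill volume: 0.40 × 322.1 → 128.84 cm³.
Support = 0.05 × 388 = 19.4 cm³.
Total printed volume: 65.9 + 128.84 + 19.4 → 214.14 cm³.
Mass: 214.14 × 1.12 → 239.8368 g.

239.8 g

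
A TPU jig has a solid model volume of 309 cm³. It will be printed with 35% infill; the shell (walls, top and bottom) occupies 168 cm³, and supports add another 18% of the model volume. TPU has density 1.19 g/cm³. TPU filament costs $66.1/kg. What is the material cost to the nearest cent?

Volume inside the shell: 309 − 168 → 141 cm³.
Infill volume = 0.35 × 141 = 49.35 cm³.
Support: 0.18 × 309 → 55.62 cm³.
Deposited volume = 168 + 49.35 + 55.62, so 272.97 cm³.
Mass: 272.97 × 1.19 → 324.8343 g.
Cost = 324.8343 g / 1000 × $66.1/kg = $21.47.

$21.47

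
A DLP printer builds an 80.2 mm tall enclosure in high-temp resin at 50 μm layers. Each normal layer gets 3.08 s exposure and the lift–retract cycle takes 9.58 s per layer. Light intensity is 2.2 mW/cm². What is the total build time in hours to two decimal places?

5.64 hours

Layers = ⌈80.2/0.05⌉ = 1604.
Cycle time = 3.08 + 9.58, so 12.66 s.
Build time: 1604 × 12.66 s = 20306.64 s, i.e. 5.64 hours.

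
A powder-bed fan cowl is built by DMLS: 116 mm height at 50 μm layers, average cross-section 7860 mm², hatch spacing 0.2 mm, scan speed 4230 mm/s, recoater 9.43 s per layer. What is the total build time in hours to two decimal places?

12.06 hours

Number of layers: 116 / 0.05 → 2320 (rounded up).
Hatch length per layer: 7860 / 0.2 → 39300 mm.
Scan time per layer: 39300 / 4230 → 9.2908 s.
Layer cycle = 9.2908 + 9.43 = 18.7208 s.
2320 layers × 18.7208 s/layer = 43432.256 s, i.e. 12.06 hours.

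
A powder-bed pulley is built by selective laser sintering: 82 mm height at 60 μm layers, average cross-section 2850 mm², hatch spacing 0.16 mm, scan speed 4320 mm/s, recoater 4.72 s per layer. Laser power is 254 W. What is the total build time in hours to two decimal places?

3.36 hours

Layer count = ceil(82 / 0.06) = 1367.
Scan path per layer: 2850 / 0.16 → 17812.5 mm.
Scan time per layer = 17812.5 / 4320 = 4.1233 s.
Layer cycle = 4.1233 + 4.72, so 8.8433 s.
Total: 1367 × 8.8433 s = 12088.7911 s → 3.36 hours.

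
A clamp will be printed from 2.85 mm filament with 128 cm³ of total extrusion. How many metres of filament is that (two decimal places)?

20.06 m

Filament cross-section = π × (2.85/2)² = 6.3794 mm².
L = 128000 mm³ / 6.3794 mm² = 20064.58 mm, i.e. 20.06 m.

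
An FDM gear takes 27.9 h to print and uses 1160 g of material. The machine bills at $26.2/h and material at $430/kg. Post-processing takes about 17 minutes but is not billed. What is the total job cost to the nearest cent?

$1229.78

Machine cost = 26.2 × 27.9, so $730.98.
Feedstock cost = 430 × 1160/1000 = $498.80.
Job cost: 730.98 + 498.80 = $1229.78.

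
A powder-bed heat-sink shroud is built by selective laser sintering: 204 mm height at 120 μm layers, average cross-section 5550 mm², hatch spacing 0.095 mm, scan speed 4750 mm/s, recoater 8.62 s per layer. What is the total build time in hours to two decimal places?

9.88 hours

Layer count = ceil(204 / 0.12) = 1700.
Scan path per layer = 5550 / 0.095 = 58421.1 mm.
Laser time per layer = 58421.1 / 4750, so 12.2992 s.
Per-layer time = 12.2992 + 8.62 = 20.9192 s.
1700 layers × 20.9192 s/layer = 35562.64 s, i.e. 9.88 hours.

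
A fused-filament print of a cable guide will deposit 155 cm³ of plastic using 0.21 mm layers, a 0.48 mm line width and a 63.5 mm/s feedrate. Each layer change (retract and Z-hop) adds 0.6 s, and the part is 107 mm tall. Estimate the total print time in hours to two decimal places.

Line area: 0.21 × 0.48 → 0.1008 mm².
Total extruded path = 155000/0.1008 = 1537698.4 mm.
Extrusion time = 1537698.4 / 63.5 = 24215.7 s.
Layers = ⌈107/0.21⌉ = 510.
Non-print overhead: 510 × 0.6 → 306 s.
Total = 24215.7 + 306 = 24521.7 s = 6.81 hours.

6.81 hours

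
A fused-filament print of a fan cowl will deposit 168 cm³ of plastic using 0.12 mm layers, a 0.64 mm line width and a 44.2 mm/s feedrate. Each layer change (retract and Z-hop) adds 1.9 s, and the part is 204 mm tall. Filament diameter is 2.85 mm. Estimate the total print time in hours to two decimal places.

Bead cross-section = 0.12 × 0.64 = 0.0768 mm².
Toolpath length = 168 cm³ / 0.0768 mm² = 168000 / 0.0768 = 2187500 mm.
Extrusion time: 2187500 / 44.2 → 49491 s.
Layer count = ceil(204 / 0.12) = 1700.
Non-print overhead = 1700 × 1.9 = 3230 s.
Total = 49491 + 3230 = 52721 s = 14.64 hours.

14.64 hours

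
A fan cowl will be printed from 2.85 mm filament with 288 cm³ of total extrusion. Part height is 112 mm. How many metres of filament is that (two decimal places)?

A = π r² = π × 1.425² = 6.3794 mm².
Length = 288 cm³ / 6.3794 mm² = 288000 / 6.3794 = 45145.31 mm = 45.15 m.

45.15 m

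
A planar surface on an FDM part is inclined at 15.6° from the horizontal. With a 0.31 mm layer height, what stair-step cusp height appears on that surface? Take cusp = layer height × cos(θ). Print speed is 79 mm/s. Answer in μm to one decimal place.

h_c = t·cos θ = 0.31 × 0.9632 = 0.298592 mm (298.6 μm).

298.6 μm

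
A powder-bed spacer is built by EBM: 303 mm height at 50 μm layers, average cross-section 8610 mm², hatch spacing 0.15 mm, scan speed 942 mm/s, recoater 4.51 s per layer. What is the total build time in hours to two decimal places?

110.16 hours

Number of layers: 303 / 0.05 → 6060 (rounded up).
Scan path per layer: 8610 / 0.15 → 57400 mm.
Per-layer scan time: 57400 / 942 → 60.9342 s.
Time per layer: 60.9342 + 4.51 → 65.4442 s.
Build time = 6060 × 65.4442 = 396591.852 s = 110.16 hours.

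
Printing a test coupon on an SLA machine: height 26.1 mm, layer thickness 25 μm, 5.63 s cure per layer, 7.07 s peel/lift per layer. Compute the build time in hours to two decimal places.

3.68 hours

Layer count = ceil(26.1 / 0.025) = 1044.
Cycle time: 5.63 + 7.07 → 12.7 s.
Build time: 1044 × 12.7 s = 13258.8 s, i.e. 3.68 hours.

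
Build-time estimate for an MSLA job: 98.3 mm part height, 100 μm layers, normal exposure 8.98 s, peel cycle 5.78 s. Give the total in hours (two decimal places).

4.03 hours

Layers = ⌈98.3/0.1⌉ = 983.
Cycle time = 8.98 + 5.78, so 14.76 s.
Total = 983 × 14.76 = 14509.08 s = 4.03 hours.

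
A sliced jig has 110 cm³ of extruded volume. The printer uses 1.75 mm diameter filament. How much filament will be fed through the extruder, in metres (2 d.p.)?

45.73 m

A = π r² = π × 0.875² = 2.4053 mm².
L = 110000 mm³ / 2.4053 mm² = 45732.34 mm, i.e. 45.73 m.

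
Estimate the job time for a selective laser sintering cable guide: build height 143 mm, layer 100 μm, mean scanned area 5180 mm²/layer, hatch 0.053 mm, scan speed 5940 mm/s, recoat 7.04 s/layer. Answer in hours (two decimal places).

9.33 hours

Layers = ⌈143/0.1⌉ = 1430.
Hatch length per layer = 5180 / 0.053, so 97735.8 mm.
Laser time per layer = 97735.8 / 5940 = 16.4538 s.
Time per layer = 16.4538 + 7.04 = 23.4938 s.
1430 layers × 23.4938 s/layer = 33596.134 s, i.e. 9.33 hours.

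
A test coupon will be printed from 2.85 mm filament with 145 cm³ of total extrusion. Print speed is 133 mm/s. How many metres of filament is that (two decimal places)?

A = π r² = π × 1.425² = 6.3794 mm².
L = 145000 mm³ / 6.3794 mm² = 22729.41 mm, i.e. 22.73 m.

22.73 m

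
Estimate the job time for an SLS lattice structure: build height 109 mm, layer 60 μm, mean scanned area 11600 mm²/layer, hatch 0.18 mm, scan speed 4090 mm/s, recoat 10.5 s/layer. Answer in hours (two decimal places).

13.25 hours

Layer count = ceil(109 / 0.06) = 1817.
Per-layer scan distance: 11600 / 0.18 → 64444.4 mm.
Scan time per layer = 64444.4 / 4090 = 15.7566 s.
Per-layer time = 15.7566 + 10.5, so 26.2566 s.
Total: 1817 × 26.2566 s = 47708.2422 s → 13.25 hours.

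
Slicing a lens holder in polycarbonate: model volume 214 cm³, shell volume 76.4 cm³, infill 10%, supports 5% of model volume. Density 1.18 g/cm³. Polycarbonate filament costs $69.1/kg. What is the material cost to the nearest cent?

$8.22

Infill region: 214 − 76.4 → 137.6 cm³.
Infill deposited = 0.10 × 137.6 = 13.76 cm³.
Support = 0.05 × 214 = 10.7 cm³.
Deposited volume = 76.4 + 13.76 + 10.7 = 100.86 cm³.
Mass = 100.86 × 1.18 = 119.0148 g.
Cost = 119.0148 g / 1000 × $69.1/kg = $8.22.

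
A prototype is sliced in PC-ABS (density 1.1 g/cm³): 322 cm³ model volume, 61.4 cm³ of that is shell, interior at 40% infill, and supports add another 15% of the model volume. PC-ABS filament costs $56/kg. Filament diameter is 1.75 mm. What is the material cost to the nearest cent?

Volume inside the shell = 322 − 61.4 = 260.6 cm³.
Infill volume = 0.40 × 260.6, so 104.24 cm³.
Support = 0.15 × 322 = 48.3 cm³.
Deposited volume: 61.4 + 104.24 + 48.3 → 213.94 cm³.
Mass = 213.94 × 1.1 = 235.334 g.
Cost = 235.334 g / 1000 × $56/kg = $13.18.

$13.18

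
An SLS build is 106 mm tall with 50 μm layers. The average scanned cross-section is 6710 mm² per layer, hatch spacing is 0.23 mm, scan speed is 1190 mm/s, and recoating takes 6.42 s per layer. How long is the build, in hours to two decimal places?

18.22 hours

Number of layers: 106 / 0.05 → 2120 (rounded up).
Hatch length per layer = 6710 / 0.23, so 29173.9 mm.
Laser time per layer = 29173.9 / 1190, so 24.5159 s.
Time per layer: 24.5159 + 6.42 → 30.9359 s.
Build time = 2120 × 30.9359 = 65584.108 s = 18.22 hours.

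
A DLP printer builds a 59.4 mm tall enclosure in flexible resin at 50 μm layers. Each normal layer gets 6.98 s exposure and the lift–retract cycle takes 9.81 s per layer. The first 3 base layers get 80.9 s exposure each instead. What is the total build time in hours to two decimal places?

Number of layers: 59.4 / 0.05 → 1188 (rounded up).
Burn-in layers: 3 × (80.9 + 9.81) → 272.13 s.
Regular layers = 1185 × (6.98 + 9.81) = 19896.15 s.
Sum: 272.13 + 19896.15 = 20168.28 s → 5.60 hours.

5.60 hours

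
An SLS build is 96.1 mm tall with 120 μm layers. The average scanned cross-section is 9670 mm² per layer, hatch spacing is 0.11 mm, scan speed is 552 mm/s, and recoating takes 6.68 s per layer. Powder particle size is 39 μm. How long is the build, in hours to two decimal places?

36.92 hours

Layer count = ceil(96.1 / 0.12) = 801.
Hatch length per layer: 9670 / 0.11 → 87909.1 mm.
Laser time per layer = 87909.1 / 552 = 159.2556 s.
Time per layer = 159.2556 + 6.68 = 165.9356 s.
Total: 801 × 165.9356 s = 132914.4156 s → 36.92 hours.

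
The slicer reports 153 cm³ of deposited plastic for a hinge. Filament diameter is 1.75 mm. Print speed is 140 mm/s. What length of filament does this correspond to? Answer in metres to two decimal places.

Filament cross-section = π × (1.75/2)² = 2.4053 mm².
Length = 153 cm³ / 2.4053 mm² = 153000 / 2.4053 = 63609.53 mm = 63.61 m.

63.61 m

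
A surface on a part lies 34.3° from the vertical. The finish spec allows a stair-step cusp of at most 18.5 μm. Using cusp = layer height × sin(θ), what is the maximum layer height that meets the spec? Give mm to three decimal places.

0.033 mm

t = h_c / sin θ = 0.0185 / 0.5635 = 0.033 mm.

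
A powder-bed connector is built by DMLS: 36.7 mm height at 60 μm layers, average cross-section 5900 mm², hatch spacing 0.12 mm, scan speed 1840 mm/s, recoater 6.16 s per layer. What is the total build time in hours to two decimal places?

Number of layers: 36.7 / 0.06 → 612 (rounded up).
Per-layer scan distance: 5900 / 0.12 → 49166.7 mm.
Per-layer scan time = 49166.7 / 1840 = 26.721 s.
Time per layer = 26.721 + 6.16 = 32.881 s.
612 layers × 32.881 s/layer = 20123.172 s, i.e. 5.59 hours.

5.59 hours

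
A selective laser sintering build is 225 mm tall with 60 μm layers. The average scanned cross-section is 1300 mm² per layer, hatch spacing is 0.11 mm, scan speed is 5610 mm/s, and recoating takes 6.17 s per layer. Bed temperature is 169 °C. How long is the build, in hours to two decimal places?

8.62 hours

Layer count = ceil(225 / 0.06) = 3750.
Hatch length per layer: 1300 / 0.11 → 11818.2 mm.
Per-layer scan time = 11818.2 / 5610, so 2.1066 s.
Time per layer = 2.1066 + 6.17 = 8.2766 s.
Build time = 3750 × 8.2766 = 31037.25 s = 8.62 hours.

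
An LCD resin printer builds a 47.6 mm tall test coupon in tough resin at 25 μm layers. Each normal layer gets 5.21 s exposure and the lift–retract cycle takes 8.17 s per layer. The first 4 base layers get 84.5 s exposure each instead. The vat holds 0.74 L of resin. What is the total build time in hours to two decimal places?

7.16 hours

Layer count = ceil(47.6 / 0.025) = 1904.
Burn-in layers: 4 × (84.5 + 8.17) → 370.68 s.
Remaining layers = 1900 × (5.21 + 8.17) = 25422 s.
Total = 370.68 + 25422 = 25792.68 s = 7.16 hours.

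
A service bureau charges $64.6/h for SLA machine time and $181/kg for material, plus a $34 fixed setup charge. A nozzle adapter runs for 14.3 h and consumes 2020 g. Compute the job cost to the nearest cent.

$1323.40

Time charge = 64.6 × 14.3, so $923.78.
Material cost = 181 × 2020/1000 = $365.62.
Total = 923.78 + 365.62 + 34 = $1323.40.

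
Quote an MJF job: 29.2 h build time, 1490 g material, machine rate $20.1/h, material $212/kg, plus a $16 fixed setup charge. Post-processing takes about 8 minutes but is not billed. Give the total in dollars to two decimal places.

Machine-time cost = 20.1 × 29.2, so $586.92.
Material cost = 212 × 1490/1000, so $315.88.
Total = 586.92 + 315.88 + 16 = $918.80.

$918.80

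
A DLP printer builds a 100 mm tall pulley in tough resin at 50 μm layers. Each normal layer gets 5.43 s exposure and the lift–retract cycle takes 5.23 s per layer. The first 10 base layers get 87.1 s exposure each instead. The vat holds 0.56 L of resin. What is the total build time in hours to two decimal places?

Layers = ⌈100/0.05⌉ = 2000.
Burn-in layers: 10 × (87.1 + 5.23) → 923.3 s.
Remaining layers = 1990 × (5.43 + 5.23), so 21213.4 s.
Total = 923.3 + 21213.4 = 22136.7 s = 6.15 hours.

6.15 hours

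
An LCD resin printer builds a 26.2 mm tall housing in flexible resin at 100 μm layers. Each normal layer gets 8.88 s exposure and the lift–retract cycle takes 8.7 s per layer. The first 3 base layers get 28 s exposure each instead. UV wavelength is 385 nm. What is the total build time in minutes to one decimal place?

77.7 minutes

Layers = ⌈26.2/0.1⌉ = 262.
Base layers: 3 × (28 + 8.7) → 110.1 s.
Normal layers: 259 × (8.88 + 8.7) → 4553.22 s.
Total = 110.1 + 4553.22 = 4663.32 s = 77.7 minutes.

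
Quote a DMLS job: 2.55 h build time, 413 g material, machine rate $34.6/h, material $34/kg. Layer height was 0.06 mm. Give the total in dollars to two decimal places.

$102.27

Machine-time cost: 34.6 × 2.55 → $88.23.
Feedstock cost: 34 × 413/1000 → $14.042.
Job cost: 88.23 + 14.042 = 102.272 ≈ $102.27.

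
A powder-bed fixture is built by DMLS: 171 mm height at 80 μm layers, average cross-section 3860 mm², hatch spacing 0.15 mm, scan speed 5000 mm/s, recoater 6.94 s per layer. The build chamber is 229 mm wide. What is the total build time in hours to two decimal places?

7.18 hours

Layers = ⌈171/0.08⌉ = 2138.
Per-layer scan distance: 3860 / 0.15 → 25733.3 mm.
Scan time per layer = 25733.3 / 5000 = 5.1467 s.
Per-layer time = 5.1467 + 6.94 = 12.0867 s.
Build time = 2138 × 12.0867 = 25841.3646 s = 7.18 hours.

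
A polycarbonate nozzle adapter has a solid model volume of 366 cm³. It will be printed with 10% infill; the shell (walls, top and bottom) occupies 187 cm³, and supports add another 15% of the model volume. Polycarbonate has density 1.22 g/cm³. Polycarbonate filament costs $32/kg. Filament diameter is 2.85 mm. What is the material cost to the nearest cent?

Infill region = 366 − 187 = 179 cm³.
Infill volume: 0.10 × 179 → 17.9 cm³.
Support = 0.15 × 366 = 54.9 cm³.
Total printed volume = 187 + 17.9 + 54.9 = 259.8 cm³.
Mass: 259.8 × 1.22 → 316.956 g.
At $32/kg: 316.956/1000 × 32 = $10.14.

$10.14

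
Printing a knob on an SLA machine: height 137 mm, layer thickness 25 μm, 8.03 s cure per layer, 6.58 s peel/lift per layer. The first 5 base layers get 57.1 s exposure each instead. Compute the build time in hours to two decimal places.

22.31 hours

Layer count = ceil(137 / 0.025) = 5480.
Burn-in layers = 5 × (57.1 + 6.58), so 318.4 s.
Regular layers = 5475 × (8.03 + 6.58) = 79989.75 s.
Sum: 318.4 + 79989.75 = 80308.15 s → 22.31 hours.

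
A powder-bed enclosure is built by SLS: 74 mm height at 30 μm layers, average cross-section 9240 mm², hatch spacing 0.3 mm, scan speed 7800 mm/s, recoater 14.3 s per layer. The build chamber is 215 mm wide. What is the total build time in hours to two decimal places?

12.51 hours

Number of layers: 74 / 0.03 → 2467 (rounded up).
Per-layer scan distance: 9240 / 0.3 → 30800 mm.
Laser time per layer = 30800 / 7800 = 3.9487 s.
Per-layer time: 3.9487 + 14.3 → 18.2487 s.
2467 layers × 18.2487 s/layer = 45019.5429 s, i.e. 12.51 hours.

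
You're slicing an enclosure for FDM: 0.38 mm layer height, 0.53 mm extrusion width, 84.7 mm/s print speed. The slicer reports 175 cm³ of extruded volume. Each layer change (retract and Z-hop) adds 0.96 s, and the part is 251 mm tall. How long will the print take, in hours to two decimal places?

Extrusion cross-section = 0.38 × 0.53 = 0.2014 mm².
Path length: 175000 mm³ / 0.2014 mm² → 868917.6 mm.
Extrusion time = 868917.6 / 84.7 = 10258.8 s.
Number of layers: 251 / 0.38 → 661 (rounded up).
Z-hop total = 661 × 0.96 = 634.56 s.
Total = 10258.8 + 634.56 = 10893.36 s = 3.03 hours.

3.03 hours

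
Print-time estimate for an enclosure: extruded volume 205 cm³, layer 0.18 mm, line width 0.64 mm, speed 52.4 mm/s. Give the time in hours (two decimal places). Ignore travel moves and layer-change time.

Line area = 0.18 × 0.64 = 0.1152 mm².
Toolpath length = 205 cm³ / 0.1152 mm² = 205000 / 0.1152 = 1779513.9 mm.
Time extruding = 1779513.9 / 52.4, so 33960.2 s.
In the requested units: 33960.2 s = 9.43 hours.

9.43 hours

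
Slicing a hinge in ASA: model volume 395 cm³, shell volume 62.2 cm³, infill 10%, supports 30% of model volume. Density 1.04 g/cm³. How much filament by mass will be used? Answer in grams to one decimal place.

222.5 g

Volume inside the shell = 395 − 62.2, so 332.8 cm³.
Deposited infill = 0.10 × 332.8 = 33.28 cm³.
Support = 0.30 × 395 = 118.5 cm³.
Total extruded = 62.2 + 33.28 + 118.5, so 213.98 cm³.
Mass: 213.98 × 1.04 → 222.5392 g.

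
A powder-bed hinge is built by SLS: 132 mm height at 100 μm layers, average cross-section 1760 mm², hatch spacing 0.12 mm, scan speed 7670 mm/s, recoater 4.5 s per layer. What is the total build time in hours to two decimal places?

Layer count = ceil(132 / 0.1) = 1320.
Scan path per layer: 1760 / 0.12 → 14666.7 mm.
Scan time per layer = 14666.7 / 7670 = 1.9122 s.
Per-layer time = 1.9122 + 4.5, so 6.4122 s.
Build time = 1320 × 6.4122 = 8464.104 s = 2.35 hours.

2.35 hours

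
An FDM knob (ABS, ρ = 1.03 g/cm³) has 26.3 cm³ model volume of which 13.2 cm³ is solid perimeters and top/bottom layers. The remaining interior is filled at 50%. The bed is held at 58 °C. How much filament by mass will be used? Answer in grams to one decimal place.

20.3 g

Infill region = 26.3 − 13.2, so 13.1 cm³.
Infill volume = 0.50 × 13.1 = 6.55 cm³.
Total extruded: 13.2 + 6.55 → 19.75 cm³.
Mass = 19.75 × 1.03, so 20.3425 g.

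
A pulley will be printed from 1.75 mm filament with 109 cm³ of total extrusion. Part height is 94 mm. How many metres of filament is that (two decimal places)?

Cross-section of 1.75 mm filament: π·(1.75/2)² = 2.4053 mm².
L = 109000 mm³ / 2.4053 mm² = 45316.59 mm, i.e. 45.32 m.

45.32 m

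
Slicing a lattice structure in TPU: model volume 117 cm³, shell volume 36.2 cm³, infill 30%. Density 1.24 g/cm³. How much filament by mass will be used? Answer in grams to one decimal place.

74.9 g

Volume inside the shell = 117 − 36.2, so 80.8 cm³.
Deposited infill = 0.30 × 80.8, so 24.24 cm³.
Total printed volume: 36.2 + 24.24 → 60.44 cm³.
Mass = 60.44 × 1.24 = 74.9456 g.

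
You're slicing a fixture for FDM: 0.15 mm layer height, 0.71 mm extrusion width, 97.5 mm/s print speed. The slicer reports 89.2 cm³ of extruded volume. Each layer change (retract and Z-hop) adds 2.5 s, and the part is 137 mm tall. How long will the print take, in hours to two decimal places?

3.02 hours

Line area = 0.15 × 0.71 = 0.1065 mm².
Path length: 89200 mm³ / 0.1065 mm² → 837558.7 mm.
Print-move time: 837558.7 / 97.5 → 8590.3 s.
Layer count = ceil(137 / 0.15) = 914.
Z-hop total = 914 × 2.5, so 2285 s.
Total = 8590.3 + 2285 = 10875.3 s = 3.02 hours.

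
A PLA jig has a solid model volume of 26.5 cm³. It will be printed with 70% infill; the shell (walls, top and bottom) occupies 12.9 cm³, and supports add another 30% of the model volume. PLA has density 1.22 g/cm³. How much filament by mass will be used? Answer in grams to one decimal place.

37.1 g

Interior volume = 26.5 − 12.9 = 13.6 cm³.
Infill volume: 0.70 × 13.6 → 9.52 cm³.
Support = 0.30 × 26.5 = 7.95 cm³.
Total printed volume = 12.9 + 9.52 + 7.95 = 30.37 cm³.
Mass = 30.37 × 1.22 = 37.0514 g.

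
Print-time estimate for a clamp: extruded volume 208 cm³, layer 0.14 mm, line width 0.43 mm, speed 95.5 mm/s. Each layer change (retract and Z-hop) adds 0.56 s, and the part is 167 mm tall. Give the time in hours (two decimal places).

Bead cross-section: 0.14 × 0.43 → 0.0602 mm².
Path length: 208000 mm³ / 0.0602 mm² → 3455149.5 mm.
Extrusion time = 3455149.5 / 95.5 = 36179.6 s.
Layer count = ceil(167 / 0.14) = 1193.
Layer-change overhead = 1193 × 0.56 = 668.08 s.
Total = 36179.6 + 668.08 = 36847.68 s = 10.24 hours.

10.24 hours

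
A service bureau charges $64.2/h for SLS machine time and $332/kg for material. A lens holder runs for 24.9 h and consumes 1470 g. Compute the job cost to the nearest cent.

Machine-time cost = 64.2 × 24.9, so $1598.58.
Feedstock cost = 332 × 1470/1000 = $488.04.
Job cost: 1598.58 + 488.04 = $2086.62.

$2086.62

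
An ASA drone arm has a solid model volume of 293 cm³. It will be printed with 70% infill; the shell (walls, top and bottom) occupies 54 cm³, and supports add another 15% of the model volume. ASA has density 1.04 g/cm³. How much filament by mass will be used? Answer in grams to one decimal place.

Infill region: 293 − 54 → 239 cm³.
Deposited infill: 0.70 × 239 → 167.3 cm³.
Support: 0.15 × 293 → 43.95 cm³.
Total printed volume: 54 + 167.3 + 43.95 → 265.25 cm³.
Mass = 265.25 × 1.04, so 275.86 g.

275.9 g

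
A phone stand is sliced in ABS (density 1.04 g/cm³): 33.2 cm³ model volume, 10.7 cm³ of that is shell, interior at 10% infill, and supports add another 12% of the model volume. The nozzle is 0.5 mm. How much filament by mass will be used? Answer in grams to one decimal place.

17.6 g

Volume inside the shell = 33.2 − 10.7 = 22.5 cm³.
Deposited infill = 0.10 × 22.5 = 2.25 cm³.
Support = 0.12 × 33.2, so 3.984 cm³.
Total printed volume: 10.7 + 2.25 + 3.984 → 16.934 cm³.
Mass = 16.934 × 1.04 = 17.61136 g.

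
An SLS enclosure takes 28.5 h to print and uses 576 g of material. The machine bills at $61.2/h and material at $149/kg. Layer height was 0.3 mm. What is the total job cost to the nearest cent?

$1830.02

Machine cost: 61.2 × 28.5 → $1744.20.
Material cost = 149 × 576/1000, so $85.824.
Job cost: 1744.20 + 85.824 = 1830.024 ≈ $1830.02.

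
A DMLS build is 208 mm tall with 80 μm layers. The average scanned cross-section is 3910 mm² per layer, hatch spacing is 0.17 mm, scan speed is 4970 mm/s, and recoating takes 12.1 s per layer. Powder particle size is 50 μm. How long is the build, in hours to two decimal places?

12.08 hours

Layers = ⌈208/0.08⌉ = 2600.
Scan path per layer: 3910 / 0.17 → 23000 mm.
Scan time per layer = 23000 / 4970, so 4.6278 s.
Per-layer time = 4.6278 + 12.1, so 16.7278 s.
Build time = 2600 × 16.7278 = 43492.28 s = 12.08 hours.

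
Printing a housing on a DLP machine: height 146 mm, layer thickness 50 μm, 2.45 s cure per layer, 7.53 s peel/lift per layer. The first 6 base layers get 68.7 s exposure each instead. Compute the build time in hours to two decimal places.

8.21 hours

Layer count = ceil(146 / 0.05) = 2920.
Burn-in layers = 6 × (68.7 + 7.53) = 457.38 s.
Regular layers: 2914 × (2.45 + 7.53) → 29081.72 s.
Sum: 457.38 + 29081.72 = 29539.1 s → 8.21 hours.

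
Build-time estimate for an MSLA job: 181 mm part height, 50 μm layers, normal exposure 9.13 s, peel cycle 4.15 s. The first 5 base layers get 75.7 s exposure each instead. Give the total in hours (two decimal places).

Layer count = ceil(181 / 0.05) = 3620.
Base layers = 5 × (75.7 + 4.15) = 399.25 s.
Normal layers = 3615 × (9.13 + 4.15) = 48007.2 s.
Total = 399.25 + 48007.2 = 48406.45 s = 13.45 hours.

13.45 hours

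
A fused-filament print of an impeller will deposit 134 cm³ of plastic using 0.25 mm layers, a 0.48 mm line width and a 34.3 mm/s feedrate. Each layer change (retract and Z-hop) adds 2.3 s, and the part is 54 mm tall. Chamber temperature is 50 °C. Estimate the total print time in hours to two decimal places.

9.18 hours

Line area = 0.25 × 0.48, so 0.12 mm².
Toolpath length = 134 cm³ / 0.12 mm² = 134000 / 0.12 = 1116666.7 mm.
Extrusion time = 1116666.7 / 34.3 = 32555.9 s.
Layers = ⌈54/0.25⌉ = 216.
Z-hop total = 216 × 2.3, so 496.8 s.
Total = 32555.9 + 496.8 = 33052.7 s = 9.18 hours.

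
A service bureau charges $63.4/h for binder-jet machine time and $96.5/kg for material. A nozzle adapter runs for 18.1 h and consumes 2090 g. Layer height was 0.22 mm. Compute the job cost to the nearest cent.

$1349.23

Machine-time cost = 63.4 × 18.1, so $1147.54.
Material charge: 96.5 × 2090/1000 → $201.685.
Total = 1147.54 + 201.685 = 1349.225 ≈ $1349.23.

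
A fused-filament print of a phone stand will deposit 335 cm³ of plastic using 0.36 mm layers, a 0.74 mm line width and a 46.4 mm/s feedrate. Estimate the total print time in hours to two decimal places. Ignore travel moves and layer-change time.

7.53 hours

Bead cross-section = 0.36 × 0.74 = 0.2664 mm².
Toolpath length = 335 cm³ / 0.2664 mm² = 335000 / 0.2664 = 1257507.5 mm.
Time extruding = 1257507.5 / 46.4 = 27101.5 s.
Converting: 27101.5 s = 7.53 hours.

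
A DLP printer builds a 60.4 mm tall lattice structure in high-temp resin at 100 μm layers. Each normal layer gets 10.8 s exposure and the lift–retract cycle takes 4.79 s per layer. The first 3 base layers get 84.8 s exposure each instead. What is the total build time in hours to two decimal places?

Layer count = ceil(60.4 / 0.1) = 604.
Bottom layers: 3 × (84.8 + 4.79) → 268.77 s.
Remaining layers = 601 × (10.8 + 4.79) = 9369.59 s.
Sum: 268.77 + 9369.59 = 9638.36 s → 2.68 hours.

2.68 hours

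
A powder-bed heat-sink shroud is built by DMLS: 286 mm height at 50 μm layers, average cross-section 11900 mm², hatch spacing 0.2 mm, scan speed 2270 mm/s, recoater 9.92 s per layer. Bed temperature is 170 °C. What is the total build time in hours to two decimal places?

Layers = ⌈286/0.05⌉ = 5720.
Per-layer scan distance = 11900 / 0.2, so 59500 mm.
Scan time per layer: 59500 / 2270 → 26.2115 s.
Layer cycle = 26.2115 + 9.92 = 36.1315 s.
5720 layers × 36.1315 s/layer = 206672.18 s, i.e. 57.41 hours.

57.41 hours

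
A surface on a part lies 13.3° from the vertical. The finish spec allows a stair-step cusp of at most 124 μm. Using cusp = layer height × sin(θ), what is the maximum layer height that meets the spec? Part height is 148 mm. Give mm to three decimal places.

0.539 mm

sin(13.3°) = 0.2300; t_max = 0.124/0.2300 = 0.539 mm.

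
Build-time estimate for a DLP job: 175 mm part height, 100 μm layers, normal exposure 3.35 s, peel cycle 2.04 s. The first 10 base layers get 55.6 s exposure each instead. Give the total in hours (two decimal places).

2.77 hours

Number of layers: 175 / 0.1 → 1750 (rounded up).
Base layers = 10 × (55.6 + 2.04), so 576.4 s.
Normal layers = 1740 × (3.35 + 2.04), so 9378.6 s.
Sum: 576.4 + 9378.6 = 9955 s → 2.77 hours.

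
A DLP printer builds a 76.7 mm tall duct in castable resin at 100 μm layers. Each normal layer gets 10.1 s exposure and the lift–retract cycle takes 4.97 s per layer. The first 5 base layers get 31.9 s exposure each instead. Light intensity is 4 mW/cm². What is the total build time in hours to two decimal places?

Number of layers: 76.7 / 0.1 → 767 (rounded up).
Base layers: 5 × (31.9 + 4.97) → 184.35 s.
Regular layers = 762 × (10.1 + 4.97) = 11483.34 s.
Sum: 184.35 + 11483.34 = 11667.69 s → 3.24 hours.

3.24 hours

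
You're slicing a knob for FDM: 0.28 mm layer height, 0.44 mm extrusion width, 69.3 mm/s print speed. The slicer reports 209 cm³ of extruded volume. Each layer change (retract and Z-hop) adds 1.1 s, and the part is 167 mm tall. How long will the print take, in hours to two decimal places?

6.98 hours

Extrusion cross-section: 0.28 × 0.44 → 0.1232 mm².
Path length: 209000 mm³ / 0.1232 mm² → 1696428.6 mm.
Extrusion time = 1696428.6 / 69.3, so 24479.5 s.
Layers = ⌈167/0.28⌉ = 597.
Non-print overhead: 597 × 1.1 → 656.7 s.
Total = 24479.5 + 656.7 = 25136.2 s = 6.98 hours.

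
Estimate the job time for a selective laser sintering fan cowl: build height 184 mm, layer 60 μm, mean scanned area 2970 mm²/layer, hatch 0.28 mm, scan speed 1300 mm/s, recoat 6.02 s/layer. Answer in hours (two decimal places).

Layers = ⌈184/0.06⌉ = 3067.
Hatch length per layer: 2970 / 0.28 → 10607.1 mm.
Scan time per layer = 10607.1 / 1300 = 8.1593 s.
Per-layer time = 8.1593 + 6.02, so 14.1793 s.
3067 layers × 14.1793 s/layer = 43487.9131 s, i.e. 12.08 hours.

12.08 hours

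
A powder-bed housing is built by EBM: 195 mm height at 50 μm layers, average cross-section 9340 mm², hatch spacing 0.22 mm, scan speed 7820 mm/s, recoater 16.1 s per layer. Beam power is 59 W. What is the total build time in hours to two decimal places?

23.32 hours

Number of layers: 195 / 0.05 → 3900 (rounded up).
Hatch length per layer = 9340 / 0.22 = 42454.5 mm.
Beam time per layer: 42454.5 / 7820 → 5.429 s.
Time per layer = 5.429 + 16.1 = 21.529 s.
Build time = 3900 × 21.529 = 83963.1 s = 23.32 hours.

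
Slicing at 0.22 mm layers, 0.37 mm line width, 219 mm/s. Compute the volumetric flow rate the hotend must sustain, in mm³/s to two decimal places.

17.83

A = 0.22 × 0.37 = 0.0814 mm².
Volumetric flow = 219 × 0.0814 = 17.83 mm³/s.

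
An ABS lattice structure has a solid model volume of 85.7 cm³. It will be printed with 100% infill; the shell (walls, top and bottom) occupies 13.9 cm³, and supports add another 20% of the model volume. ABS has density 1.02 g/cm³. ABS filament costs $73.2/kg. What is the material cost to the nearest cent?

$7.68

Infill region = 85.7 − 13.9 = 71.8 cm³.
Deposited infill = 1.00 × 71.8 = 71.8 cm³.
Support: 0.20 × 85.7 → 17.14 cm³.
Total extruded = 13.9 + 71.8 + 17.14, so 102.84 cm³.
Mass = 102.84 × 1.02 = 104.8968 g.
Cost = 104.8968 g / 1000 × $73.2/kg = $7.68.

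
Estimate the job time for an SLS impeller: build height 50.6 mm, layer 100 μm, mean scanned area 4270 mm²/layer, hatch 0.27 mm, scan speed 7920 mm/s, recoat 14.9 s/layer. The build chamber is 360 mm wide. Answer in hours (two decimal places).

Layers = ⌈50.6/0.1⌉ = 506.
Scan path per layer: 4270 / 0.27 → 15814.8 mm.
Scan time per layer = 15814.8 / 7920 = 1.9968 s.
Time per layer: 1.9968 + 14.9 → 16.8968 s.
Build time = 506 × 16.8968 = 8549.7808 s = 2.37 hours.

2.37 hours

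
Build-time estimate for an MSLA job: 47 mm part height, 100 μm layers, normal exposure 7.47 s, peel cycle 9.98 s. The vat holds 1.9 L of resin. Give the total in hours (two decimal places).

2.28 hours

Number of layers: 47 / 0.1 → 470 (rounded up).
Each layer takes = 7.47 + 9.98, so 17.45 s.
Build time: 470 × 17.45 s = 8201.5 s, i.e. 2.28 hours.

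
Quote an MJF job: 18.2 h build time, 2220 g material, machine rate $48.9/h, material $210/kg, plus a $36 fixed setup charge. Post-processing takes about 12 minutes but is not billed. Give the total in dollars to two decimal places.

Time charge: 48.9 × 18.2 → $889.98.
Material cost = 210 × 2220/1000, so $466.20.
Total = 889.98 + 466.20 + 36 = $1392.18.

$1392.18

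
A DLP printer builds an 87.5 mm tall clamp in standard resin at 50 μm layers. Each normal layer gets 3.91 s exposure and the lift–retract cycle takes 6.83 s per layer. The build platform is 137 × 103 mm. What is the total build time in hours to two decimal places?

5.22 hours

Number of layers: 87.5 / 0.05 → 1750 (rounded up).
Each layer takes: 3.91 + 6.83 → 10.74 s.
Total = 1750 × 10.74 = 18795 s = 5.22 hours.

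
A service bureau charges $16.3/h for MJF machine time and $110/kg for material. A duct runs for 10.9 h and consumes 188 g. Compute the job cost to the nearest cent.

$198.35

Machine-time cost: 16.3 × 10.9 → $177.67.
Material cost: 110 × 188/1000 → $20.68.
Job cost: 177.67 + 20.68 = $198.35.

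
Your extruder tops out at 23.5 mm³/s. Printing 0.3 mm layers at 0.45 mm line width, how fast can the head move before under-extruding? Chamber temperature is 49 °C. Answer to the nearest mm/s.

174 mm/s

Bead cross-section: 0.3 × 0.45 → 0.135 mm².
Max speed = 23.5 / 0.135 = 174.07 ≈ 174 mm/s.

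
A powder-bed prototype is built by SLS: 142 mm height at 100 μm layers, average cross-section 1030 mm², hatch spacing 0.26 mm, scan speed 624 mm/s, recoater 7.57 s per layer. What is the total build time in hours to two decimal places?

5.49 hours

Layers = ⌈142/0.1⌉ = 1420.
Scan path per layer = 1030 / 0.26, so 3961.5 mm.
Per-layer scan time = 3961.5 / 624, so 6.3486 s.
Time per layer: 6.3486 + 7.57 → 13.9186 s.
Build time = 1420 × 13.9186 = 19764.412 s = 5.49 hours.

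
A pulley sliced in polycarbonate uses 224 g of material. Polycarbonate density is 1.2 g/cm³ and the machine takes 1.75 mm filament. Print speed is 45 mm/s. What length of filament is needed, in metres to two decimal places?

Volume = 224 g / 1.2 g·cm⁻³ = 186.6667 cm³ = 186666.7 mm³.
A = π r² = π × 0.875² = 2.4053 mm².
L = V/A = 186666.7/2.4053 = 77606.41 mm → 77.61 m.

77.61 m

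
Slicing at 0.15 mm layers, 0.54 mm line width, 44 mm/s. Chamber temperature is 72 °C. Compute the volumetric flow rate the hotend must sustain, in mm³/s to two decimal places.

A: 0.15 × 0.54 → 0.081 mm².
Q = v·A = 44 × 0.081 = 3.56 mm³/s.

3.56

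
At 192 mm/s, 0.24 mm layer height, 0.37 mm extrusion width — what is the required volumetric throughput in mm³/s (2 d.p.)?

A = 0.24 × 0.37, so 0.0888 mm².
Volumetric flow = 192 × 0.0888 = 17.05 mm³/s.

17.05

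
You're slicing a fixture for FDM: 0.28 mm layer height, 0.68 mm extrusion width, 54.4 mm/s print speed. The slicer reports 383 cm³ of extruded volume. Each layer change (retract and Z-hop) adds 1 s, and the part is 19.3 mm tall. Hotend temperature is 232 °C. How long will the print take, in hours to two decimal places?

10.29 hours

Bead cross-section = 0.28 × 0.68, so 0.1904 mm².
Total extruded path = 383000/0.1904 = 2011554.6 mm.
Print-move time = 2011554.6 / 54.4 = 36977.1 s.
Layers = ⌈19.3/0.28⌉ = 69.
Z-hop total: 69 × 1 → 69 s.
Total = 36977.1 + 69 = 37046.1 s = 10.29 hours.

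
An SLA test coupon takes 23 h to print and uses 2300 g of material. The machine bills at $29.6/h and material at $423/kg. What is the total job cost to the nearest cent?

Machine cost = 29.6 × 23, so $680.80.
Material charge: 423 × 2300/1000 → $972.90.
Job cost: 680.80 + 972.90 = $1653.70.

$1653.70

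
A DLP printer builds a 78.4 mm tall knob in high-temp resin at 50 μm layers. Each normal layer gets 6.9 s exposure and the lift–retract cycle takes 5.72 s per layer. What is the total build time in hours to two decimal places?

Number of layers: 78.4 / 0.05 → 1568 (rounded up).
Cycle time = 6.9 + 5.72 = 12.62 s.
Total = 1568 × 12.62 = 19788.16 s = 5.50 hours.

5.50 hours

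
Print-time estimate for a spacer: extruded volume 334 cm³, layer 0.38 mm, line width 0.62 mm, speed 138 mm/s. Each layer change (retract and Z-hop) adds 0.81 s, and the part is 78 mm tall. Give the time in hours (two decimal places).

Extrusion cross-section: 0.38 × 0.62 → 0.2356 mm².
Path length: 334000 mm³ / 0.2356 mm² → 1417657 mm.
Print-move time: 1417657 / 138 → 10272.9 s.
Number of layers: 78 / 0.38 → 206 (rounded up).
Layer-change overhead = 206 × 0.81, so 166.86 s.
Total = 10272.9 + 166.86 = 10439.76 s = 2.90 hours.

2.90 hours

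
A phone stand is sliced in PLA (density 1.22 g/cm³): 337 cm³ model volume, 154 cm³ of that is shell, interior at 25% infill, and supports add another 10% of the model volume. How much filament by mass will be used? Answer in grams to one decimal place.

Volume inside the shell = 337 − 154, so 183 cm³.
Infill volume = 0.25 × 183 = 45.75 cm³.
Support: 0.10 × 337 → 33.7 cm³.
Total printed volume = 154 + 45.75 + 33.7, so 233.45 cm³.
Mass = 233.45 × 1.22, so 284.809 g.

284.8 g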